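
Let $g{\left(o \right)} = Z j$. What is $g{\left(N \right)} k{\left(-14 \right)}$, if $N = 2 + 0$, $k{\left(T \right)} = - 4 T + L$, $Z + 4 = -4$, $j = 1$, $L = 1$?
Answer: $-456$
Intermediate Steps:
$Z = -8$ ($Z = -4 - 4 = -8$)
$k{\left(T \right)} = 1 - 4 T$ ($k{\left(T \right)} = - 4 T + 1 = 1 - 4 T$)
$N = 2$
$g{\left(o \right)} = -8$ ($g{\left(o \right)} = \left(-8\right) 1 = -8$)
$g{\left(N \right)} k{\left(-14 \right)} = - 8 \left(1 - -56\right) = - 8 \left(1 + 56\right) = \left(-8\right) 57 = -456$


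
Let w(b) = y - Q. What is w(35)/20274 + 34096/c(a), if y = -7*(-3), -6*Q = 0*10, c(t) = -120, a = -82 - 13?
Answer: -28802491/101370 ≈ -284.13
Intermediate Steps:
a = -95
Q = 0 (Q = -0*10 = -⅙*0 = 0)
y = 21
w(b) = 21 (w(b) = 21 - 1*0 = 21 + 0 = 21)
w(35)/20274 + 34096/c(a) = 21/20274 + 34096/(-120) = 21*(1/20274) + 34096*(-1/120) = 7/6758 - 4262/15 = -28802491/101370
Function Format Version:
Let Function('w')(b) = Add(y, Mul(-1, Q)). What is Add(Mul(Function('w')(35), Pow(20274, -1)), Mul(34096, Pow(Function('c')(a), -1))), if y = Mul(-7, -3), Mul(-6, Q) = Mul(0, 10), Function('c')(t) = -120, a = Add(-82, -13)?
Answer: Rational(-28802491, 101370) ≈ -284.13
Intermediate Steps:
a = -95
Q = 0 (Q = Mul(Rational(-1, 6), Mul(0, 10)) = Mul(Rational(-1, 6), 0) = 0)
y = 21
Function('w')(b) = 21 (Function('w')(b) = Add(21, Mul(-1, 0)) = Add(21, 0) = 21)
Add(Mul(Function('w')(35), Pow(20274, -1)), Mul(34096, Pow(Function('c')(a), -1))) = Add(Mul(21, Pow(20274, -1)), Mul(34096, Pow(-120, -1))) = Add(Mul(21, Rational(1, 20274)), Mul(34096, Rational(-1, 120))) = Add(Rational(7, 6758), Rational(-4262, 15)) = Rational(-28802491, 101370)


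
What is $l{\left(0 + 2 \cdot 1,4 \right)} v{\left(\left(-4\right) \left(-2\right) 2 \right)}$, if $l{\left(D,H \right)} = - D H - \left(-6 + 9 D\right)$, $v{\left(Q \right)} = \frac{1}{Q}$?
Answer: $- \frac{5}{4} \approx -1.25$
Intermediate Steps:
$l{\left(D,H \right)} = 6 - 9 D - D H$ ($l{\left(D,H \right)} = - D H - \left(-6 + 9 D\right) = 6 - 9 D - D H$)
$l{\left(0 + 2 \cdot 1,4 \right)} v{\left(\left(-4\right) \left(-2\right) 2 \right)} = \frac{6 - 9 \left(0 + 2 \cdot 1\right) - \left(0 + 2 \cdot 1\right) 4}{\left(-4\right) \left(-2\right) 2} = \frac{6 - 9 \left(0 + 2\right) - \left(0 + 2\right) 4}{8 \cdot 2} = \frac{6 - 18 - 2 \cdot 4}{16} = \left(6 - 18 - 8\right) \frac{1}{16} = \left(-20\right) \frac{1}{16} = - \frac{5}{4}$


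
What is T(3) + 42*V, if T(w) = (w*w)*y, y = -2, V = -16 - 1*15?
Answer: -1320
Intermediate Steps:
V = -31 (V = -16 - 15 = -31)
T(w) = -2*w**2 (T(w) = (w*w)*(-2) = w**2*(-2) = -2*w**2)
T(3) + 42*V = -2*3**2 + 42*(-31) = -2*9 - 1302 = -18 - 1302 = -1320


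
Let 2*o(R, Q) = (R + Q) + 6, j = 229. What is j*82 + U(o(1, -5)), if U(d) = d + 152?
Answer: 18931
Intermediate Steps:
o(R, Q) = 3 + Q/2 + R/2 (o(R, Q) = ((R + Q) + 6)/2 = ((Q + R) + 6)/2 = (6 + Q + R)/2 = 3 + Q/2 + R/2)
U(d) = 152 + d
j*82 + U(o(1, -5)) = 229*82 + (152 + (3 + (½)*(-5) + (½)*1)) = 18778 + (152 + (3 - 5/2 + ½)) = 18778 + (152 + 1) = 18778 + 153 = 18931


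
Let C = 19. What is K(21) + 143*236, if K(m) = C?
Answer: 33767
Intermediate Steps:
K(m) = 19
K(21) + 143*236 = 19 + 143*236 = 19 + 33748 = 33767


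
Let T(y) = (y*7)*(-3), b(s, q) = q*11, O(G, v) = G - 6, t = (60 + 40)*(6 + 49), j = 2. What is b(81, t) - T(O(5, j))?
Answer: 60479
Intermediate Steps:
t = 5500 (t = 100*55 = 5500)
O(G, v) = -6 + G
b(s, q) = 11*q
T(y) = -21*y (T(y) = (7*y)*(-3) = -21*y)
b(81, t) - T(O(5, j)) = 11*5500 - (-21)*(-6 + 5) = 60500 - (-21)*(-1) = 60500 - 1*21 = 60500 - 21 = 60479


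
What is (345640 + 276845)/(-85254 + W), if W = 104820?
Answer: 69165/2174 ≈ 31.815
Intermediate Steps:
(345640 + 276845)/(-85254 + W) = (345640 + 276845)/(-85254 + 104820) = 622485/19566 = 622485*(1/19566) = 69165/2174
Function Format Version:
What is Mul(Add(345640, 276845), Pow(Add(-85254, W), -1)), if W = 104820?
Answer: Rational(69165, 2174) ≈ 31.815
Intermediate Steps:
Mul(Add(345640, 276845), Pow(Add(-85254, W), -1)) = Mul(Add(345640, 276845), Pow(Add(-85254, 104820), -1)) = Mul(622485, Pow(19566, -1)) = Mul(622485, Rational(1, 19566)) = Rational(69165, 2174)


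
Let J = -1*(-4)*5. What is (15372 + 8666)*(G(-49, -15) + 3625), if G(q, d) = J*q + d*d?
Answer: 68989060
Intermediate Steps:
J = 20 (J = 4*5 = 20)
G(q, d) = d² + 20*q (G(q, d) = 20*q + d*d = 20*q + d² = d² + 20*q)
(15372 + 8666)*(G(-49, -15) + 3625) = (15372 + 8666)*(((-15)² + 20*(-49)) + 3625) = 24038*((225 - 980) + 3625) = 24038*(-755 + 3625) = 24038*2870 = 68989060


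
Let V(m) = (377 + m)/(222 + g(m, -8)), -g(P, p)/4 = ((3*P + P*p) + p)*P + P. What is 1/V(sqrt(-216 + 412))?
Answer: 4534/391 ≈ 11.596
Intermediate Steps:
g(P, p) = -4*P - 4*P*(p + 3*P + P*p) (g(P, p) = -4*(((3*P + P*p) + p)*P + P) = -4*((p + 3*P + P*p)*P + P) = -4*(P*(p + 3*P + P*p) + P) = -4*(P + P*(p + 3*P + P*p)) = -4*P - 4*P*(p + 3*P + P*p))
V(m) = (377 + m)/(222 - 4*m*(-7 - 5*m)) (V(m) = (377 + m)/(222 - 4*m*(1 - 8 + 3*m + m*(-8))) = (377 + m)/(222 - 4*m*(1 - 8 + 3*m - 8*m)) = (377 + m)/(222 - 4*m*(-7 - 5*m)))
1/V(sqrt(-216 + 412)) = 1/((377 + sqrt(-216 + 412))/(2*(111 + 10*(sqrt(-216 + 412))**2 + 14*sqrt(-216 + 412)))) = 1/((377 + sqrt(196))/(2*(111 + 10*(sqrt(196))**2 + 14*sqrt(196)))) = 1/((377 + 14)/(2*(111 + 10*14**2 + 14*14))) = 1/((1/2)*391/(111 + 10*196 + 196)) = 1/((1/2)*391/(111 + 1960 + 196)) = 1/((1/2)*391/2267) = 1/((1/2)*(1/2267)*391) = 1/(391/4534) = 4534/391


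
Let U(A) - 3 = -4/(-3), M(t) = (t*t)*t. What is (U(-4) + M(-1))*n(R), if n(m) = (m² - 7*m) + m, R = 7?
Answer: 70/3 ≈ 23.333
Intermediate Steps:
n(m) = m² - 6*m
M(t) = t³ (M(t) = t²*t = t³)
U(A) = 13/3 (U(A) = 3 - 4/(-3) = 3 - 4*(-⅓) = 3 + 4/3 = 13/3)
(U(-4) + M(-1))*n(R) = (13/3 + (-1)³)*(7*(-6 + 7)) = (13/3 - 1)*(7*1) = (10/3)*7 = 70/3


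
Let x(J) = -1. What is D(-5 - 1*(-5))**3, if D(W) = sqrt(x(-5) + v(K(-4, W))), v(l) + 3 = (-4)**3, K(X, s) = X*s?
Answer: -136*I*sqrt(17) ≈ -560.74*I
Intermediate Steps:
v(l) = -67 (v(l) = -3 + (-4)**3 = -3 - 64 = -67)
D(W) = 2*I*sqrt(17) (D(W) = sqrt(-1 - 67) = sqrt(-68) = 2*I*sqrt(17))
D(-5 - 1*(-5))**3 = (2*I*sqrt(17))**3 = -136*I*sqrt(17)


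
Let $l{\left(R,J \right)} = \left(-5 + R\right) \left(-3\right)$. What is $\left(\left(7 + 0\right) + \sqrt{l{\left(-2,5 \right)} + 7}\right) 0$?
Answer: $0$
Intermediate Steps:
$l{\left(R,J \right)} = 15 - 3 R$
$\left(\left(7 + 0\right) + \sqrt{l{\left(-2,5 \right)} + 7}\right) 0 = \left(\left(7 + 0\right) + \sqrt{\left(15 - -6\right) + 7}\right) 0 = \left(7 + \sqrt{\left(15 + 6\right) + 7}\right) 0 = \left(7 + \sqrt{21 + 7}\right) 0 = \left(7 + \sqrt{28}\right) 0 = \left(7 + 2 \sqrt{7}\right) 0 = 0$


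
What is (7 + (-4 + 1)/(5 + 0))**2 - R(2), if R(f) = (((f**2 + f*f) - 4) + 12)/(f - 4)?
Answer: 1224/25 ≈ 48.960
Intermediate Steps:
R(f) = (8 + 2*f**2)/(-4 + f) (R(f) = (((f**2 + f**2) - 4) + 12)/(-4 + f) = ((2*f**2 - 4) + 12)/(-4 + f) = ((-4 + 2*f**2) + 12)/(-4 + f) = (8 + 2*f**2)/(-4 + f))
(7 + (-4 + 1)/(5 + 0))**2 - R(2) = (7 + (-4 + 1)/(5 + 0))**2 - 2*(4 + 2**2)/(-4 + 2) = (7 - 3/5)**2 - 2*(4 + 4)/(-2) = (7 - 3*1/5)**2 - 2*(-1)*8/2 = (7 - 3/5)**2 - 1*(-8) = (32/5)**2 + 8 = 1024/25 + 8 = 1224/25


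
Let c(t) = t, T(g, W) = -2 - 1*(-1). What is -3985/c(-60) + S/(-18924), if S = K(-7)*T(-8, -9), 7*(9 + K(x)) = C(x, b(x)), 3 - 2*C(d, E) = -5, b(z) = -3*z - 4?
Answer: 2199506/33117 ≈ 66.416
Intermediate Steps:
T(g, W) = -1 (T(g, W) = -2 + 1 = -1)
b(z) = -4 - 3*z
C(d, E) = 4 (C(d, E) = 3/2 - ½*(-5) = 3/2 + 5/2 = 4)
K(x) = -59/7 (K(x) = -9 + (⅐)*4 = -9 + 4/7 = -59/7)
S = 59/7 (S = -59/7*(-1) = 59/7 ≈ 8.4286)
-3985/c(-60) + S/(-18924) = -3985/(-60) + (59/7)/(-18924) = -3985*(-1/60) + (59/7)*(-1/18924) = 797/12 - 59/132468 = 2199506/33117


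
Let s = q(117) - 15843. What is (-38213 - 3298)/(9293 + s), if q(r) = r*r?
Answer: -41511/7139 ≈ -5.8147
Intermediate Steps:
q(r) = r²
s = -2154 (s = 117² - 15843 = 13689 - 15843 = -2154)
(-38213 - 3298)/(9293 + s) = (-38213 - 3298)/(9293 - 2154) = -41511/7139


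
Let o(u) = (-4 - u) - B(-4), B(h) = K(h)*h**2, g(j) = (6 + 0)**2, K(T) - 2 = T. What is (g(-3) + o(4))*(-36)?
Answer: -2160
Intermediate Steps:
K(T) = 2 + T
g(j) = 36 (g(j) = 6**2 = 36)
B(h) = h**2*(2 + h) (B(h) = (2 + h)*h**2 = h**2*(2 + h))
o(u) = 28 - u (o(u) = (-4 - u) - (-4)**2*(2 - 4) = (-4 - u) - 16*(-2) = (-4 - u) - 1*(-32) = (-4 - u) + 32 = 28 - u)
(g(-3) + o(4))*(-36) = (36 + (28 - 1*4))*(-36) = (36 + (28 - 4))*(-36) = (36 + 24)*(-36) = 60*(-36) = -2160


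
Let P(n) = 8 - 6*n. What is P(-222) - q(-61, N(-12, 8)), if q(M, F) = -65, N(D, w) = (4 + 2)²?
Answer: 1405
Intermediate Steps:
N(D, w) = 36 (N(D, w) = 6² = 36)
P(-222) - q(-61, N(-12, 8)) = (8 - 6*(-222)) - 1*(-65) = (8 + 1332) + 65 = 1340 + 65 = 1405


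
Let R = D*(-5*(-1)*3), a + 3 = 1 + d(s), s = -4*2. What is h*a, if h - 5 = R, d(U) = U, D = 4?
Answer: -650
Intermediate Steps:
s = -8
a = -10 (a = -3 + (1 - 8) = -3 - 7 = -10)
R = 60 (R = 4*(-5*(-1)*3) = 4*(5*3) = 4*15 = 60)
h = 65 (h = 5 + 60 = 65)
h*a = 65*(-10) = -650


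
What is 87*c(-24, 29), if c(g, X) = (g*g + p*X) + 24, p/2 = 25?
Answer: 178350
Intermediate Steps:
p = 50 (p = 2*25 = 50)
c(g, X) = 24 + g² + 50*X (c(g, X) = (g*g + 50*X) + 24 = (g² + 50*X) + 24 = 24 + g² + 50*X)
87*c(-24, 29) = 87*(24 + (-24)² + 50*29) = 87*(24 + 576 + 1450) = 87*2050 = 178350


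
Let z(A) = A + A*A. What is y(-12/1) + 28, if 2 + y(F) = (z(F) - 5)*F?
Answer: -1498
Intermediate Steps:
z(A) = A + A**2
y(F) = -2 + F*(-5 + F*(1 + F)) (y(F) = -2 + (F*(1 + F) - 5)*F = -2 + (-5 + F*(1 + F))*F = -2 + F*(-5 + F*(1 + F)))
y(-12/1) + 28 = (-2 - (-60)/1 + (-12/1)**2*(1 - 12/1)) + 28 = (-2 - (-60) + (-12*1)**2*(1 - 12*1)) + 28 = (-2 - 5*(-12) + (-12)**2*(1 - 12)) + 28 = (-2 + 60 + 144*(-11)) + 28 = (-2 + 60 - 1584) + 28 = -1526 + 28 = -1498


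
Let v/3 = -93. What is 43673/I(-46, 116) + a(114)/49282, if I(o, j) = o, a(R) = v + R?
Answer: -538075094/566743 ≈ -949.42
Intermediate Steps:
v = -279 (v = 3*(-93) = -279)
a(R) = -279 + R
43673/I(-46, 116) + a(114)/49282 = 43673/(-46) + (-279 + 114)/49282 = 43673*(-1/46) - 165*1/49282 = -43673/46 - 165/49282 = -538075094/566743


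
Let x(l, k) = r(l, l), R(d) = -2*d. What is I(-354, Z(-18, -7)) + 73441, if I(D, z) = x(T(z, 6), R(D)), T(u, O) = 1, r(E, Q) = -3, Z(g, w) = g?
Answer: 73438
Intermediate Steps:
x(l, k) = -3
I(D, z) = -3
I(-354, Z(-18, -7)) + 73441 = -3 + 73441 = 73438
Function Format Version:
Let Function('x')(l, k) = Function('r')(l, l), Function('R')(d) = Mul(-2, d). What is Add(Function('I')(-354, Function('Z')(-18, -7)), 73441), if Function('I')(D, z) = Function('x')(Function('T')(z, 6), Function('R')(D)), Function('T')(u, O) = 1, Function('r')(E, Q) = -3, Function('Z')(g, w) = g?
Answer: 73438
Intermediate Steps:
Function('x')(l, k) = -3
Function('I')(D, z) = -3
Add(Function('I')(-354, Function('Z')(-18, -7)), 73441) = Add(-3, 73441) = 73438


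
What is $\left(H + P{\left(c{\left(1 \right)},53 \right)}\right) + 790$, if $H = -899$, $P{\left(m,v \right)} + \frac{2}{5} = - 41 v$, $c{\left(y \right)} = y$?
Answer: $- \frac{11412}{5} \approx -2282.4$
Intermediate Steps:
$P{\left(m,v \right)} = - \frac{2}{5} - 41 v$
$\left(H + P{\left(c{\left(1 \right)},53 \right)}\right) + 790 = \left(-899 - \frac{10867}{5}\right) + 790 = - \frac{15362}{5} + 790 = - \frac{11412}{5}$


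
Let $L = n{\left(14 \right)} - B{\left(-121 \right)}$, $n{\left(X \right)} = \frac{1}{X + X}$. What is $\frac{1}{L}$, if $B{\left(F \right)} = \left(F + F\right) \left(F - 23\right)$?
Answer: $- \frac{28}{975743} \approx -2.8696 \cdot 10^{-5}$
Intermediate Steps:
$B{\left(F \right)} = 2 F \left(-23 + F\right)$
$n{\left(X \right)} = \frac{1}{2 X}$
$L = - \frac{975743}{28}$ ($L = \frac{1}{2 \cdot 14} - 2 \left(-121\right) \left(-23 - 121\right) = \frac{1}{2} \cdot \frac{1}{14} - 2 \left(-121\right) \left(-144\right) = \frac{1}{28} - 34848 = - \frac{975743}{28} \approx -34848.0$)
$\frac{1}{L} = \frac{1}{- \frac{975743}{28}} = - \frac{28}{975743}$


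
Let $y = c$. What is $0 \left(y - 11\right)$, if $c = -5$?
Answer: $0$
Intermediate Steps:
$y = -5$
$0 \left(y - 11\right) = 0 \left(-5 - 11\right) = 0 \left(-16\right) = 0$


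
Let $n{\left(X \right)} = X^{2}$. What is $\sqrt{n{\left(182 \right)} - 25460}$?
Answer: $4 \sqrt{479} \approx 87.544$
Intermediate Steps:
$\sqrt{n{\left(182 \right)} - 25460} = \sqrt{182^{2} - 25460} = \sqrt{33124 - 25460} = \sqrt{7664} = 4 \sqrt{479}$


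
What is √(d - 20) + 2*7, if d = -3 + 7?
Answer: 14 + 4*I ≈ 14.0 + 4.0*I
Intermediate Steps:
d = 4
√(d - 20) + 2*7 = √(4 - 20) + 2*7 = √(-16) + 14 = 4*I + 14 = 14 + 4*I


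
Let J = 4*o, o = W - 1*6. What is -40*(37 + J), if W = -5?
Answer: 280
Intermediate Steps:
o = -11 (o = -5 - 1*6 = -5 - 6 = -11)
J = -44 (J = 4*(-11) = -44)
-40*(37 + J) = -40*(37 - 44) = -40*(-7) = 280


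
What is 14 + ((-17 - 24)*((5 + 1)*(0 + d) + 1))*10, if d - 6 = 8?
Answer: -34836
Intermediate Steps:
d = 14 (d = 6 + 8 = 14)
14 + ((-17 - 24)*((5 + 1)*(0 + d) + 1))*10 = 14 + ((-17 - 24)*((5 + 1)*(0 + 14) + 1))*10 = 14 - 41*(6*14 + 1)*10 = 14 - 41*(84 + 1)*10 = 14 - 41*85*10 = 14 - 3485*10 = 14 - 34850 = -34836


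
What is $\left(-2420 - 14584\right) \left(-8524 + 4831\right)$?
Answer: $62795772$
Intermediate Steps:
$\left(-2420 - 14584\right) \left(-8524 + 4831\right) = \left(-2420 - 14584\right) \left(-3693\right) = \left(-17004\right) \left(-3693\right) = 62795772$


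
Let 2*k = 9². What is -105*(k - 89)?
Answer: 10185/2 ≈ 5092.5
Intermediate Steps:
k = 81/2 (k = (½)*9² = (½)*81 = 81/2 ≈ 40.500)
-105*(k - 89) = -105*(81/2 - 89) = -105*(-97/2) = 10185/2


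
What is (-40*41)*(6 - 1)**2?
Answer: -41000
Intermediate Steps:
(-40*41)*(6 - 1)**2 = -1640*5**2 = -1640*25 = -41000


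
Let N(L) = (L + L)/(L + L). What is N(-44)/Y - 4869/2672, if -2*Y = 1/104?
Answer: -560645/2672 ≈ -209.82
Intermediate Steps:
N(L) = 1 (N(L) = (2*L)/((2*L)) = (2*L)*(1/(2*L)) = 1)
Y = -1/208 (Y = -1/2/104 = -1/2*1/104 = -1/208 ≈ -0.0048077)
N(-44)/Y - 4869/2672 = 1/(-1/208) - 4869/2672 = 1*(-208) - 4869*1/2672 = -208 - 4869/2672 = -560645/2672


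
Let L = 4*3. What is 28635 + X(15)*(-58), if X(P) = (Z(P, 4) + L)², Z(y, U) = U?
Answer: 13787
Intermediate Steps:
L = 12
X(P) = 256 (X(P) = (4 + 12)² = 16² = 256)
28635 + X(15)*(-58) = 28635 + 256*(-58) = 28635 - 14848 = 13787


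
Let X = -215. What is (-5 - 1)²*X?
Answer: -7740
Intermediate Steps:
(-5 - 1)²*X = (-5 - 1)²*(-215) = (-6)²*(-215) = 36*(-215) = -7740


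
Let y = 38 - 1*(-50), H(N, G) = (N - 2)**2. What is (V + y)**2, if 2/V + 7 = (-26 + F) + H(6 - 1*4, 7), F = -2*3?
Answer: 11764900/1521 ≈ 7735.0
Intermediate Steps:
F = -6
H(N, G) = (-2 + N)**2
V = -2/39 (V = 2/(-7 + ((-26 - 6) + (-2 + (6 - 1*4))**2)) = 2/(-7 + (-32 + (-2 + (6 - 4))**2)) = 2/(-7 + (-32 + (-2 + 2)**2)) = 2/(-7 + (-32 + 0**2)) = 2/(-7 + (-32 + 0)) = 2/(-7 - 32) = 2/(-39) = 2*(-1/39) = -2/39 ≈ -0.051282)
y = 88 (y = 38 + 50 = 88)
(V + y)**2 = (-2/39 + 88)**2 = (3430/39)**2 = 11764900/1521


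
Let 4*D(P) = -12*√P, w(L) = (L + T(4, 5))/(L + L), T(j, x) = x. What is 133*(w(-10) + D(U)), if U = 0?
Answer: 133/4 ≈ 33.250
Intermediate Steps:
w(L) = (5 + L)/(2*L) (w(L) = (L + 5)/(L + L) = (5 + L)/((2*L)) = (5 + L)*(1/(2*L)) = (5 + L)/(2*L))
D(P) = -3*√P (D(P) = (-12*√P)/4 = -3*√P)
133*(w(-10) + D(U)) = 133*((½)*(5 - 10)/(-10) - 3*√0) = 133*((½)*(-⅒)*(-5) - 3*0) = 133*(¼ + 0) = 133*(¼) = 133/4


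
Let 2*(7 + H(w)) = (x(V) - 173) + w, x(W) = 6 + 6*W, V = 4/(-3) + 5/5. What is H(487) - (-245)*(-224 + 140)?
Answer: -20428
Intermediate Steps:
V = -⅓ (V = 4*(-⅓) + 5*(⅕) = -4/3 + 1 = -⅓ ≈ -0.33333)
H(w) = -183/2 + w/2 (H(w) = -7 + (((6 + 6*(-⅓)) - 173) + w)/2 = -7 + (((6 - 2) - 173) + w)/2 = -7 + ((4 - 173) + w)/2 = -7 + (-169 + w)/2 = -7 + (-169/2 + w/2) = -183/2 + w/2)
H(487) - (-245)*(-224 + 140) = (-183/2 + (½)*487) - (-245)*(-224 + 140) = (-183/2 + 487/2) - (-245)*(-84) = 152 - 1*20580 = 152 - 20580 = -20428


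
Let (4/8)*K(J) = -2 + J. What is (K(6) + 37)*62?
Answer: 2790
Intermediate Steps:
K(J) = -4 + 2*J (K(J) = 2*(-2 + J) = -4 + 2*J)
(K(6) + 37)*62 = ((-4 + 2*6) + 37)*62 = ((-4 + 12) + 37)*62 = (8 + 37)*62 = 45*62 = 2790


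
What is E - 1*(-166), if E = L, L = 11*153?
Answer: 1849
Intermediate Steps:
L = 1683
E = 1683
E - 1*(-166) = 1683 - 1*(-166) = 1683 + 166 = 1849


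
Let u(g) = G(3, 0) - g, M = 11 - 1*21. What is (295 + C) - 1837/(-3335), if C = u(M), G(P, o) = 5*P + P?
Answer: 1079042/3335 ≈ 323.55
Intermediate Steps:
G(P, o) = 6*P
M = -10 (M = 11 - 21 = -10)
u(g) = 18 - g (u(g) = 6*3 - g = 18 - g)
C = 28 (C = 18 - 1*(-10) = 18 + 10 = 28)
(295 + C) - 1837/(-3335) = (295 + 28) - 1837/(-3335) = 323 - 1837*(-1/3335) = 323 + 1837/3335 = 1079042/3335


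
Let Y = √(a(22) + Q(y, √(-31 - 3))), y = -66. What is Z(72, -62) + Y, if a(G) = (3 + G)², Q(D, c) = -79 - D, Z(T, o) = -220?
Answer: -220 + 6*√17 ≈ -195.26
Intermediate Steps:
Y = 6*√17 (Y = √((3 + 22)² + (-79 - 1*(-66))) = √(25² + (-79 + 66)) = √(625 - 13) = √612 = 6*√17 ≈ 24.739)
Z(72, -62) + Y = -220 + 6*√17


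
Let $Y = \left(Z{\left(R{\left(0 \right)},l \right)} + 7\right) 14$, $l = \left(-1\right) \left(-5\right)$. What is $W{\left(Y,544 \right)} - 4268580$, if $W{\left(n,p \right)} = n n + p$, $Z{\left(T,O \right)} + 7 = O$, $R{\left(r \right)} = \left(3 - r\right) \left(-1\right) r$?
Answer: $-4263136$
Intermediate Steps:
$l = 5$
$R{\left(r \right)} = r \left(-3 + r\right)$ ($R{\left(r \right)} = \left(-3 + r\right) r = r \left(-3 + r\right)$)
$Z{\left(T,O \right)} = -7 + O$
$Y = 70$ ($Y = \left(\left(-7 + 5\right) + 7\right) 14 = \left(-2 + 7\right) 14 = 5 \cdot 14 = 70$)
$W{\left(n,p \right)} = p + n^{2}$ ($W{\left(n,p \right)} = n^{2} + p = p + n^{2}$)
$W{\left(Y,544 \right)} - 4268580 = \left(544 + 70^{2}\right) - 4268580 = \left(544 + 4900\right) - 4268580 = 5444 - 4268580 = -4263136$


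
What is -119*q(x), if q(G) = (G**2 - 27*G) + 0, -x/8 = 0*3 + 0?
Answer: 0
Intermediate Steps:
x = 0 (x = -8*(0*3 + 0) = -8*(0 + 0) = -8*0 = 0)
q(G) = G**2 - 27*G
-119*q(x) = -0*(-27 + 0) = -0*(-27) = -119*0 = 0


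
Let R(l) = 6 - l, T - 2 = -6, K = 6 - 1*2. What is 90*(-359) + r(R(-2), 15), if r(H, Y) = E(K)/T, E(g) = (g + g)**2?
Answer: -32326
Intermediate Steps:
K = 4 (K = 6 - 2 = 4)
T = -4 (T = 2 - 6 = -4)
E(g) = 4*g**2 (E(g) = (2*g)**2 = 4*g**2)
r(H, Y) = -16 (r(H, Y) = (4*4**2)/(-4) = (4*16)*(-1/4) = 64*(-1/4) = -16)
90*(-359) + r(R(-2), 15) = 90*(-359) - 16 = -32310 - 16 = -32326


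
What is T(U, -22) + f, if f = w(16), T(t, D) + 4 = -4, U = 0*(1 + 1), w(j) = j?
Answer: 8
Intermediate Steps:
U = 0 (U = 0*2 = 0)
T(t, D) = -8 (T(t, D) = -4 - 4 = -8)
f = 16
T(U, -22) + f = -8 + 16 = 8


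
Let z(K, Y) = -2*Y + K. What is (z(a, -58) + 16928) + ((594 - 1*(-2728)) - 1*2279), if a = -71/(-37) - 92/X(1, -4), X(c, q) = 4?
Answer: 668439/37 ≈ 18066.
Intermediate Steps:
a = -780/37 (a = -71/(-37) - 92/4 = -71*(-1/37) - 92*¼ = 71/37 - 23 = -780/37 ≈ -21.081)
z(K, Y) = K - 2*Y
(z(a, -58) + 16928) + ((594 - 1*(-2728)) - 1*2279) = ((-780/37 - 2*(-58)) + 16928) + ((594 - 1*(-2728)) - 1*2279) = ((-780/37 + 116) + 16928) + ((594 + 2728) - 2279) = (3512/37 + 16928) + (3322 - 2279) = 629848/37 + 1043 = 668439/37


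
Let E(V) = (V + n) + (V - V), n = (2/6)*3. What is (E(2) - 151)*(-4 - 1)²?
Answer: -3700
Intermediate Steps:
n = 1 (n = (2*(⅙))*3 = (⅓)*3 = 1)
E(V) = 1 + V (E(V) = (V + 1) + (V - V) = (1 + V) + 0 = 1 + V)
(E(2) - 151)*(-4 - 1)² = ((1 + 2) - 151)*(-4 - 1)² = (3 - 151)*(-5)² = -148*25 = -3700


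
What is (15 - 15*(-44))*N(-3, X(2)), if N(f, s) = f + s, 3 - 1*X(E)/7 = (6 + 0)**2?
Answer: -157950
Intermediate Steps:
X(E) = -231 (X(E) = 21 - 7*(6 + 0)**2 = 21 - 7*6**2 = 21 - 7*36 = 21 - 252 = -231)
(15 - 15*(-44))*N(-3, X(2)) = (15 - 15*(-44))*(-3 - 231) = (15 + 660)*(-234) = 675*(-234) = -157950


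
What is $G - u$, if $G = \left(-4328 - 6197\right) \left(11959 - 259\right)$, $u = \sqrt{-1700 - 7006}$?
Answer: $-123142500 - i \sqrt{8706} \approx -1.2314 \cdot 10^{8} - 93.306 i$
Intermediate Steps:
$u = i \sqrt{8706}$ ($u = \sqrt{-8706} = i \sqrt{8706} \approx 93.306 i$)
$G = -123142500$ ($G = - 10525 \left(11959 + \left(-7086 + 6827\right)\right) = - 10525 \left(11959 - 259\right) = \left(-10525\right) 11700 = -123142500$)
$G - u = -123142500 - i \sqrt{8706}$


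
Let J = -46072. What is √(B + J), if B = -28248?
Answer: 4*I*√4645 ≈ 272.62*I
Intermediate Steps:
√(B + J) = √(-28248 - 46072) = √(-74320) = 4*I*√4645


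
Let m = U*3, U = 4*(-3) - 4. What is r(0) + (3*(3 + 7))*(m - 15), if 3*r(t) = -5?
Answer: -5675/3 ≈ -1891.7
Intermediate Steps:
r(t) = -5/3 (r(t) = (⅓)*(-5) = -5/3)
U = -16 (U = -12 - 4 = -16)
m = -48 (m = -16*3 = -48)
r(0) + (3*(3 + 7))*(m - 15) = -5/3 + (3*(3 + 7))*(-48 - 15) = -5/3 + (3*10)*(-63) = -5/3 + 30*(-63) = -5/3 - 1890 = -5675/3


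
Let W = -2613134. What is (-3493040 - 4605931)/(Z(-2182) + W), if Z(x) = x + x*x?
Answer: -8098971/2145808 ≈ -3.7743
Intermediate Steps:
Z(x) = x + x**2
(-3493040 - 4605931)/(Z(-2182) + W) = (-3493040 - 4605931)/(-2182*(1 - 2182) - 2613134) = -8098971/(-2182*(-2181) - 2613134) = -8098971/(4758942 - 2613134) = -8098971/2145808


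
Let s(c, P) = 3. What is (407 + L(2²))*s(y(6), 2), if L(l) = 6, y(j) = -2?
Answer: 1239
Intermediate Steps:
(407 + L(2²))*s(y(6), 2) = (407 + 6)*3 = 413*3 = 1239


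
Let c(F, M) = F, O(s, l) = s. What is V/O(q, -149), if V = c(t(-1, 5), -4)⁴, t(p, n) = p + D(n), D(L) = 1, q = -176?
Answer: 0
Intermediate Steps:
t(p, n) = 1 + p (t(p, n) = p + 1 = 1 + p)
V = 0 (V = (1 - 1)⁴ = 0⁴ = 0)
V/O(q, -149) = 0/(-176) = 0*(-1/176) = 0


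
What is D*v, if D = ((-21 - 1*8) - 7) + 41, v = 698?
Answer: 3490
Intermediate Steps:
D = 5 (D = ((-21 - 8) - 7) + 41 = (-29 - 7) + 41 = -36 + 41 = 5)
D*v = 5*698 = 3490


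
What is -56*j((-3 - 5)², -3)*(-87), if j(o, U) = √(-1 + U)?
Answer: 9744*I ≈ 9744.0*I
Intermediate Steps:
-56*j((-3 - 5)², -3)*(-87) = -56*√(-1 - 3)*(-87) = -112*I*(-87) = 9744*I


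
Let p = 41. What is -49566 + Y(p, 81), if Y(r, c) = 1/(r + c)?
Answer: -6047051/122 ≈ -49566.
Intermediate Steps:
Y(r, c) = 1/(c + r)
-49566 + Y(p, 81) = -49566 + 1/(81 + 41) = -49566 + 1/122 = -6047051/122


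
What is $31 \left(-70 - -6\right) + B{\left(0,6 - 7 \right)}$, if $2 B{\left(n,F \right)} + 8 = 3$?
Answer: $- \frac{3973}{2} \approx -1986.5$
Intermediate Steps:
$B{\left(n,F \right)} = - \frac{5}{2}$ ($B{\left(n,F \right)} = -4 + \frac{1}{2} \cdot 3 = -4 + \frac{3}{2} = - \frac{5}{2}$)
$31 \left(-70 - -6\right) + B{\left(0,6 - 7 \right)} = 31 \left(-70 - -6\right) - \frac{5}{2} = 31 \left(-70 + 6\right) - \frac{5}{2} = 31 \left(-64\right) - \frac{5}{2} = -1984 - \frac{5}{2} = - \frac{3973}{2}$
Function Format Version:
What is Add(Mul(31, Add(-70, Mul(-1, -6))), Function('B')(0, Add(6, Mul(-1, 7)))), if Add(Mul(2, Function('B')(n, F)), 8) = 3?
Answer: Rational(-3973, 2) ≈ -1986.5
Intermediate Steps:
Function('B')(n, F) = Rational(-5, 2) (Function('B')(n, F) = Add(-4, Mul(Rational(1, 2), 3)) = Add(-4, Rational(3, 2)) = Rational(-5, 2))
Add(Mul(31, Add(-70, Mul(-1, -6))), Function('B')(0, Add(6, Mul(-1, 7)))) = Add(Mul(31, Add(-70, Mul(-1, -6))), Rational(-5, 2)) = Add(Mul(31, Add(-70, 6)), Rational(-5, 2)) = Add(Mul(31, -64), Rational(-5, 2)) = Add(-1984, Rational(-5, 2)) = Rational(-3973, 2)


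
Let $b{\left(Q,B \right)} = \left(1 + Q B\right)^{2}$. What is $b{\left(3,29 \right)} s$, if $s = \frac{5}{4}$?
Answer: $9680$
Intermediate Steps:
$s = \frac{5}{4}$ ($s = 5 \cdot \frac{1}{4} = \frac{5}{4} \approx 1.25$)
$b{\left(Q,B \right)} = \left(1 + B Q\right)^{2}$
$b{\left(3,29 \right)} s = \left(1 + 29 \cdot 3\right)^{2} \cdot \frac{5}{4} = \left(1 + 87\right)^{2} \cdot \frac{5}{4} = 88^{2} \cdot \frac{5}{4} = 7744 \cdot \frac{5}{4} = 9680$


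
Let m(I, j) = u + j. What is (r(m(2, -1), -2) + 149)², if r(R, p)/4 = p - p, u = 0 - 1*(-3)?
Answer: 22201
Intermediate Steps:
u = 3 (u = 0 + 3 = 3)
m(I, j) = 3 + j
r(R, p) = 0 (r(R, p) = 4*(p - p) = 4*0 = 0)
(r(m(2, -1), -2) + 149)² = (0 + 149)² = 149² = 22201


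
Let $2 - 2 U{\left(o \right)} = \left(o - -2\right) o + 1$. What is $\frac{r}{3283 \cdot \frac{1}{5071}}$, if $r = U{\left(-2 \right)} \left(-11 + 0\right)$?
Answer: $- \frac{55781}{6566} \approx -8.4954$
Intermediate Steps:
$U{\left(o \right)} = \frac{1}{2} - \frac{o \left(2 + o\right)}{2}$ ($U{\left(o \right)} = 1 - \frac{\left(o - -2\right) o + 1}{2} = 1 - \frac{\left(o + 2\right) o + 1}{2} = 1 - \frac{\left(2 + o\right) o + 1}{2} = 1 - \frac{o \left(2 + o\right) + 1}{2} = 1 - \frac{1 + o \left(2 + o\right)}{2} = 1 - \left(\frac{1}{2} + \frac{o \left(2 + o\right)}{2}\right) = \frac{1}{2} - \frac{o \left(2 + o\right)}{2}$)
$r = - \frac{11}{2}$ ($r = \left(\frac{1}{2} - -2 - \frac{\left(-2\right)^{2}}{2}\right) \left(-11 + 0\right) = \left(\frac{1}{2} + 2 - 2\right) \left(-11\right) = \frac{1}{2} \left(-11\right) = - \frac{11}{2} \approx -5.5$)
$\frac{r}{3283 \cdot \frac{1}{5071}} = - \frac{11}{2 \cdot \frac{3283}{5071}} = \left(- \frac{11}{2}\right) \frac{5071}{3283} = - \frac{55781}{6566}$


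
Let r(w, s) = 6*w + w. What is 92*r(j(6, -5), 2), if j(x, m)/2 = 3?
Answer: 3864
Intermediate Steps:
j(x, m) = 6 (j(x, m) = 2*3 = 6)
r(w, s) = 7*w
92*r(j(6, -5), 2) = 92*(7*6) = 92*42 = 3864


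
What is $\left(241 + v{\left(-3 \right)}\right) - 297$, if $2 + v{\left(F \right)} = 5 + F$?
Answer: $-56$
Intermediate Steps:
$v{\left(F \right)} = 3 + F$ ($v{\left(F \right)} = -2 + \left(5 + F\right) = 3 + F$)
$\left(241 + v{\left(-3 \right)}\right) - 297 = \left(241 + \left(3 - 3\right)\right) - 297 = \left(241 + 0\right) - 297 = 241 - 297 = -56$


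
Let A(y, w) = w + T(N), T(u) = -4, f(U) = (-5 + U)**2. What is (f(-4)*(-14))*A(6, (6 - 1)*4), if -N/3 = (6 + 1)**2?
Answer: -18144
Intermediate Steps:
N = -147 (N = -3*(6 + 1)**2 = -3*7**2 = -3*49 = -147)
A(y, w) = -4 + w (A(y, w) = w - 4 = -4 + w)
(f(-4)*(-14))*A(6, (6 - 1)*4) = ((-5 - 4)**2*(-14))*(-4 + (6 - 1)*4) = ((-9)**2*(-14))*(-4 + 5*4) = (81*(-14))*(-4 + 20) = -1134*16 = -18144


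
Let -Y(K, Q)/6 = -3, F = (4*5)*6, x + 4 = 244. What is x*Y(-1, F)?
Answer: 4320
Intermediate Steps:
x = 240 (x = -4 + 244 = 240)
F = 120 (F = 20*6 = 120)
Y(K, Q) = 18 (Y(K, Q) = -6*(-3) = 18)
x*Y(-1, F) = 240*18 = 4320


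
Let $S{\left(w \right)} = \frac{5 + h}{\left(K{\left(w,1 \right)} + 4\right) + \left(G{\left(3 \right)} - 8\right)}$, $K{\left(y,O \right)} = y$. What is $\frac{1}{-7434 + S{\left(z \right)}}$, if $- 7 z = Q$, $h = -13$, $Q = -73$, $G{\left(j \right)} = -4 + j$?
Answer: $- \frac{19}{141274} \approx -0.00013449$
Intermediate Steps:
$z = \frac{73}{7}$ ($z = \left(- \frac{1}{7}\right) \left(-73\right) = \frac{73}{7} \approx 10.429$)
$S{\left(w \right)} = - \frac{8}{-5 + w}$ ($S{\left(w \right)} = \frac{5 - 13}{\left(w + 4\right) + \left(\left(-4 + 3\right) - 8\right)} = - \frac{8}{\left(4 + w\right) - 9} = - \frac{8}{-5 + w}$)
$\frac{1}{-7434 + S{\left(z \right)}} = \frac{1}{-7434 - \frac{8}{-5 + \frac{73}{7}}} = \frac{1}{-7434 - \frac{8}{\frac{38}{7}}} = \frac{1}{-7434 - \frac{28}{19}} = \frac{1}{- \frac{141274}{19}} = - \frac{19}{141274}$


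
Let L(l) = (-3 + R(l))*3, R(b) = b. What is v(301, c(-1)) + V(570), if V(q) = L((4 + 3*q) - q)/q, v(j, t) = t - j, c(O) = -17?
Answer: -59279/190 ≈ -311.99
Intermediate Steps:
L(l) = -9 + 3*l (L(l) = (-3 + l)*3 = -9 + 3*l)
V(q) = (3 + 6*q)/q (V(q) = (-9 + 3*((4 + 3*q) - q))/q = (-9 + 3*(4 + 2*q))/q = (-9 + (12 + 6*q))/q = (3 + 6*q)/q)
v(301, c(-1)) + V(570) = (-17 - 1*301) + (6 + 3/570) = (-17 - 301) + (6 + 3*(1/570)) = -318 + (6 + 1/190) = -318 + 1141/190 = -59279/190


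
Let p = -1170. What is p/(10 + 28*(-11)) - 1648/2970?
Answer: 745949/221265 ≈ 3.3713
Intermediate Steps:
p/(10 + 28*(-11)) - 1648/2970 = -1170/(10 + 28*(-11)) - 1648/2970 = -1170/(10 - 308) - 1648*1/2970 = -1170/(-298) - 824/1485 = -1170*(-1/298) - 824/1485 = 585/149 - 824/1485 = 745949/221265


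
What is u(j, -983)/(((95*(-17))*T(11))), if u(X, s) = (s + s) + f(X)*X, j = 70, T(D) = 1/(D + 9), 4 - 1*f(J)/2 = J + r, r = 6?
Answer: 2536/17 ≈ 149.18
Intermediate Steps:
f(J) = -4 - 2*J (f(J) = 8 - 2*(J + 6) = 8 - 2*(6 + J) = 8 + (-12 - 2*J) = -4 - 2*J)
T(D) = 1/(9 + D)
u(X, s) = 2*s + X*(-4 - 2*X) (u(X, s) = (s + s) + (-4 - 2*X)*X = 2*s + X*(-4 - 2*X))
u(j, -983)/(((95*(-17))*T(11))) = (2*(-983) - 2*70*(2 + 70))/(((95*(-17))/(9 + 11))) = (-1966 - 2*70*72)/((-1615/20)) = (-1966 - 10080)/((-1615*1/20)) = -12046/(-323/4) = -12046*(-4/323) = 2536/17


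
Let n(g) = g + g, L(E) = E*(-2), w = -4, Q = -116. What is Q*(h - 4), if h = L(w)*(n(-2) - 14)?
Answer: 17168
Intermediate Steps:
L(E) = -2*E
n(g) = 2*g
h = -144 (h = (-2*(-4))*(2*(-2) - 14) = 8*(-4 - 14) = 8*(-18) = -144)
Q*(h - 4) = -116*(-144 - 4) = -116*(-148) = 17168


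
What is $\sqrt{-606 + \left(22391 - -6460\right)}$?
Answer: $\sqrt{28245} \approx 168.06$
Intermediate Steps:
$\sqrt{-606 + \left(22391 - -6460\right)} = \sqrt{-606 + \left(22391 + 6460\right)} = \sqrt{-606 + 28851} = \sqrt{28245}$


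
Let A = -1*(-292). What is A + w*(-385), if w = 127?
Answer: -48603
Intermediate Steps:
A = 292
A + w*(-385) = 292 + 127*(-385) = 292 - 48895 = -48603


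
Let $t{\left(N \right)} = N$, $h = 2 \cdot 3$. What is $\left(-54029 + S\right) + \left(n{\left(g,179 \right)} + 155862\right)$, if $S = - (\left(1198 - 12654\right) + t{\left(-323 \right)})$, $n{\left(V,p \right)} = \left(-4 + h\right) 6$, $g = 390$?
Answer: $113624$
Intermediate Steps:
$h = 6$
$n{\left(V,p \right)} = 12$ ($n{\left(V,p \right)} = \left(-4 + 6\right) 6 = 2 \cdot 6 = 12$)
$S = 11779$ ($S = - (\left(1198 - 12654\right) - 323) = - (-11456 - 323) = \left(-1\right) \left(-11779\right) = 11779$)
$\left(-54029 + S\right) + \left(n{\left(g,179 \right)} + 155862\right) = \left(-54029 + 11779\right) + \left(12 + 155862\right) = -42250 + 155874 = 113624$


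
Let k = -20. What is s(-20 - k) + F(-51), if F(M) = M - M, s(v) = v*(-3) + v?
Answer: 0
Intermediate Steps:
s(v) = -2*v (s(v) = -3*v + v = -2*v)
F(M) = 0
s(-20 - k) + F(-51) = -2*(-20 - 1*(-20)) + 0 = -2*(-20 + 20) + 0 = -2*0 + 0 = 0 + 0 = 0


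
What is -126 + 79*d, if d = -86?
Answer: -6920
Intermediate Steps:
-126 + 79*d = -126 + 79*(-86) = -126 - 6794 = -6920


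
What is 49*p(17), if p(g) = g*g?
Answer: 14161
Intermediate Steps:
p(g) = g**2
49*p(17) = 49*17**2 = 49*289 = 14161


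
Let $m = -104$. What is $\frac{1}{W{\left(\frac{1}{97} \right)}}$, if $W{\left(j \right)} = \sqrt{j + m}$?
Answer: $- \frac{i \sqrt{978439}}{10087} \approx - 0.098063 i$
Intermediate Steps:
$W{\left(j \right)} = \sqrt{-104 + j}$ ($W{\left(j \right)} = \sqrt{j - 104} = \sqrt{-104 + j}$)
$\frac{1}{W{\left(\frac{1}{97} \right)}} = \frac{1}{\sqrt{-104 + \frac{1}{97}}} = \frac{1}{\sqrt{- \frac{10087}{97}}} = \frac{1}{\frac{1}{97} i \sqrt{978439}} = - \frac{i \sqrt{978439}}{10087}$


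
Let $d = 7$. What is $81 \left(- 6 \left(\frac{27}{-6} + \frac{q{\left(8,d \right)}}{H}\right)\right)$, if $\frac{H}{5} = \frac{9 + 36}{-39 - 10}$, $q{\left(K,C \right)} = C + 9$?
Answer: $\frac{97011}{25} \approx 3880.4$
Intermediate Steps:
$q{\left(K,C \right)} = 9 + C$
$H = - \frac{225}{49}$ ($H = 5 \frac{9 + 36}{-39 - 10} = 5 \frac{45}{-39 - 10} = 5 \frac{45}{-49} = 5 \cdot 45 \left(- \frac{1}{49}\right) = 5 \left(- \frac{45}{49}\right) = - \frac{225}{49} \approx -4.5918$)
$81 \left(- 6 \left(\frac{27}{-6} + \frac{q{\left(8,d \right)}}{H}\right)\right) = 81 \left(- 6 \left(\frac{27}{-6} + \frac{9 + 7}{- \frac{225}{49}}\right)\right) = 81 \left(- 6 \left(27 \left(- \frac{1}{6}\right) + 16 \left(- \frac{49}{225}\right)\right)\right) = 81 \left(- 6 \left(- \frac{9}{2} - \frac{784}{225}\right)\right) = 81 \left(\left(-6\right) \left(- \frac{3593}{450}\right)\right) = 81 \cdot \frac{3593}{75} = \frac{97011}{25}$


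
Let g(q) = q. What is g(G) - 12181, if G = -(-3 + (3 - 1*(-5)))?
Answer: -12186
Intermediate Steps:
G = -5 (G = -(-3 + (3 + 5)) = -(-3 + 8) = -1*5 = -5)
g(G) - 12181 = -5 - 12181 = -12186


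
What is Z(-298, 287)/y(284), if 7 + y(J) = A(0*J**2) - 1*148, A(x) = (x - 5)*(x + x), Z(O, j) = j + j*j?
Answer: -82656/155 ≈ -533.26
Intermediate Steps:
Z(O, j) = j + j**2
A(x) = 2*x*(-5 + x) (A(x) = (-5 + x)*(2*x) = 2*x*(-5 + x))
y(J) = -155 (y(J) = -7 + (2*(0*J**2)*(-5 + 0*J**2) - 1*148) = -7 + (2*0*(-5 + 0) - 148) = -7 + (2*0*(-5) - 148) = -7 + (0 - 148) = -7 - 148 = -155)
Z(-298, 287)/y(284) = (287*(1 + 287))/(-155) = (287*288)*(-1/155) = 82656*(-1/155) = -82656/155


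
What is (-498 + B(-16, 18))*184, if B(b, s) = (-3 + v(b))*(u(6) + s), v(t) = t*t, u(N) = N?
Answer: 1025616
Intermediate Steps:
v(t) = t²
B(b, s) = (-3 + b²)*(6 + s)
(-498 + B(-16, 18))*184 = (-498 + (-18 - 3*18 + 6*(-16)² + 18*(-16)²))*184 = (-498 + (-18 - 54 + 6*256 + 18*256))*184 = (-498 + (-18 - 54 + 1536 + 4608))*184 = (-498 + 6072)*184 = 5574*184 = 1025616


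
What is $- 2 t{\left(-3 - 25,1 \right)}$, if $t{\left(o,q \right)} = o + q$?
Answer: $54$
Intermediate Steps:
$- 2 t{\left(-3 - 25,1 \right)} = - 2 \left(\left(-3 - 25\right) + 1\right) = - 2 \left(-28 + 1\right) = \left(-2\right) \left(-27\right) = 54$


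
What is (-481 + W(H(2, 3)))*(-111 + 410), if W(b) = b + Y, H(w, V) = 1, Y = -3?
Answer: -144417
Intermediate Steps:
W(b) = -3 + b (W(b) = b - 3 = -3 + b)
(-481 + W(H(2, 3)))*(-111 + 410) = (-481 + (-3 + 1))*(-111 + 410) = (-481 - 2)*299 = -483*299 = -144417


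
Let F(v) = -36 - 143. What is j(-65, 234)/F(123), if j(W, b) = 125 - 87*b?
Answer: 20233/179 ≈ 113.03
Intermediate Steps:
j(W, b) = 125 - 87*b
F(v) = -179
j(-65, 234)/F(123) = (125 - 87*234)/(-179) = (125 - 20358)*(-1/179) = -20233*(-1/179) = 20233/179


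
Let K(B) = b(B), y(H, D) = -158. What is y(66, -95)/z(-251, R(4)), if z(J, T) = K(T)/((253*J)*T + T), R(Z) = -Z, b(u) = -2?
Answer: 20066632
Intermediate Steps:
K(B) = -2
z(J, T) = -2/(T + 253*J*T) (z(J, T) = -2/((253*J)*T + T) = -2/(253*J*T + T) = -2/(T + 253*J*T))
y(66, -95)/z(-251, R(4)) = -158/((-2/(((-1*4))*(1 + 253*(-251))))) = -158/((-2/(-4*(1 - 63503)))) = -158/((-2*(-¼)/(-63502))) = -158/((-2*(-¼)*(-1/63502))) = -158/(-1/127004) = -158*(-127004) = 20066632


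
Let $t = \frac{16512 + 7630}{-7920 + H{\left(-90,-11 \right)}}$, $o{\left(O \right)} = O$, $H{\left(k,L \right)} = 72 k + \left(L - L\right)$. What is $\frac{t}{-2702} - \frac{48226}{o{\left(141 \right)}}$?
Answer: $- \frac{312735397463}{914356800} \approx -342.03$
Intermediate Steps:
$H{\left(k,L \right)} = 72 k$ ($H{\left(k,L \right)} = 72 k + 0 = 72 k$)
$t = - \frac{12071}{7200}$ ($t = \frac{16512 + 7630}{-7920 + 72 \left(-90\right)} = \frac{24142}{-7920 - 6480} = \frac{24142}{-14400} = 24142 \left(- \frac{1}{14400}\right) = - \frac{12071}{7200} \approx -1.6765$)
$\frac{t}{-2702} - \frac{48226}{o{\left(141 \right)}} = - \frac{12071}{7200 \left(-2702\right)} - \frac{48226}{141} = \left(- \frac{12071}{7200}\right) \left(- \frac{1}{2702}\right) - \frac{48226}{141} = \frac{12071}{19454400} - \frac{48226}{141} = - \frac{312735397463}{914356800}$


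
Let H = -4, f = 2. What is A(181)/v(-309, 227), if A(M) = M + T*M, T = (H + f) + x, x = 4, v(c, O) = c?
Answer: -181/103 ≈ -1.7573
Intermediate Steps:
T = 2 (T = (-4 + 2) + 4 = -2 + 4 = 2)
A(M) = 3*M (A(M) = M + 2*M = 3*M)
A(181)/v(-309, 227) = (3*181)/(-309) = 543*(-1/309) = -181/103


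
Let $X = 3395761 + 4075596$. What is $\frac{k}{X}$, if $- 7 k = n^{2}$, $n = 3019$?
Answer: $- \frac{9114361}{52299499} \approx -0.17427$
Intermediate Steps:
$X = 7471357$
$k = - \frac{9114361}{7}$ ($k = - \frac{3019^{2}}{7} = \left(- \frac{1}{7}\right) 9114361 = - \frac{9114361}{7} \approx -1.3021 \cdot 10^{6}$)
$\frac{k}{X} = - \frac{9114361}{7 \cdot 7471357} = \left(- \frac{9114361}{7}\right) \frac{1}{7471357} = - \frac{9114361}{52299499}$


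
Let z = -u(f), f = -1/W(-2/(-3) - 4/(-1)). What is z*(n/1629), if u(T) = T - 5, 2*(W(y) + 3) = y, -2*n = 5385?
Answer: -12565/2172 ≈ -5.7850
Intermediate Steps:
n = -5385/2 (n = -½*5385 = -5385/2 ≈ -2692.5)
W(y) = -3 + y/2
f = 3/2 (f = -1/(-3 + (-2/(-3) - 4/(-1))/2) = -1/(-3 + (-2*(-⅓) - 4*(-1))/2) = -1/(-3 + (⅔ + 4)/2) = -1/(-3 + (½)*(14/3)) = -1/(-3 + 7/3) = -1/(-⅔) = -1*(-3/2) = 3/2 ≈ 1.5000)
u(T) = -5 + T
z = 7/2 (z = -(-5 + 3/2) = -1*(-7/2) = 7/2 ≈ 3.5000)
z*(n/1629) = 7*(-5385/2/1629)/2 = 7*(-5385/2*1/1629)/2 = (7/2)*(-1795/1086) = -12565/2172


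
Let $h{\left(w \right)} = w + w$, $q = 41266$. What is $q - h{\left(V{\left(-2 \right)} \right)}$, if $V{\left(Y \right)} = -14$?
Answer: $41294$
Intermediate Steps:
$h{\left(w \right)} = 2 w$
$q - h{\left(V{\left(-2 \right)} \right)} = 41266 - 2 \left(-14\right) = 41266 - -28 = 41266 + 28 = 41294$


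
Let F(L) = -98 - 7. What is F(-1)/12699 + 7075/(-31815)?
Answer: -2070800/8978193 ≈ -0.23065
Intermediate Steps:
F(L) = -105
F(-1)/12699 + 7075/(-31815) = -105/12699 + 7075/(-31815) = -105*1/12699 + 7075*(-1/31815) = -35/4233 - 1415/6363 = -2070800/8978193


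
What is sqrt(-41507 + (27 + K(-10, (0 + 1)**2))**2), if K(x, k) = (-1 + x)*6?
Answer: I*sqrt(39986) ≈ 199.97*I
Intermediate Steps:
K(x, k) = -6 + 6*x
sqrt(-41507 + (27 + K(-10, (0 + 1)**2))**2) = sqrt(-41507 + (27 + (-6 + 6*(-10)))**2) = sqrt(-41507 + (27 + (-6 - 60))**2) = sqrt(-41507 + (27 - 66)**2) = sqrt(-41507 + (-39)**2) = sqrt(-41507 + 1521) = sqrt(-39986) = I*sqrt(39986)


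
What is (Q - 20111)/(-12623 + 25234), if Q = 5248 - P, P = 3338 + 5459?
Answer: -23660/12611 ≈ -1.8761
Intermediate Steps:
P = 8797
Q = -3549 (Q = 5248 - 1*8797 = 5248 - 8797 = -3549)
(Q - 20111)/(-12623 + 25234) = (-3549 - 20111)/(-12623 + 25234) = -23660/12611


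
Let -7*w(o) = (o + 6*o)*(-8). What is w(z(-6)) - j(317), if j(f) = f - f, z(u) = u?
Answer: -48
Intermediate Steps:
w(o) = 8*o (w(o) = -(o + 6*o)*(-8)/7 = -7*o*(-8)/7 = -(-8)*o = 8*o)
j(f) = 0
w(z(-6)) - j(317) = 8*(-6) - 1*0 = -48 + 0 = -48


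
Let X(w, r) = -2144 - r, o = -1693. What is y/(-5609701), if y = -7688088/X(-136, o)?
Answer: -7688088/2529975151 ≈ -0.0030388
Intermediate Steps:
y = 7688088/451 (y = -7688088/(-2144 - 1*(-1693)) = -7688088/(-2144 + 1693) = -7688088/(-451) = -7688088*(-1/451) = 7688088/451 ≈ 17047.)
y/(-5609701) = (7688088/451)/(-5609701) = (7688088/451)*(-1/5609701) = -7688088/2529975151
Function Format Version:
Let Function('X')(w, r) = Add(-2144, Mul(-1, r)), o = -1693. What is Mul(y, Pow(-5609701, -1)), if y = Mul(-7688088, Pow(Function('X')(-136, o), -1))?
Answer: Rational(-7688088, 2529975151) ≈ -0.0030388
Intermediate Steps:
y = Rational(7688088, 451) (y = Mul(-7688088, Pow(Add(-2144, Mul(-1, -1693)), -1)) = Mul(-7688088, Pow(Add(-2144, 1693), -1)) = Mul(-7688088, Pow(-451, -1)) = Mul(-7688088, Rational(-1, 451)) = Rational(7688088, 451) ≈ 17047.)
Mul(y, Pow(-5609701, -1)) = Mul(Rational(7688088, 451), Pow(-5609701, -1)) = Mul(Rational(7688088, 451), Rational(-1, 5609701)) = Rational(-7688088, 2529975151)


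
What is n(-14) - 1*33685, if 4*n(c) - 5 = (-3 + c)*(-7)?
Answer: -33654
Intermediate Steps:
n(c) = 13/2 - 7*c/4 (n(c) = 5/4 + ((-3 + c)*(-7))/4 = 5/4 + (21 - 7*c)/4 = 5/4 + (21/4 - 7*c/4) = 13/2 - 7*c/4)
n(-14) - 1*33685 = (13/2 - 7/4*(-14)) - 1*33685 = (13/2 + 49/2) - 33685 = 31 - 33685 = -33654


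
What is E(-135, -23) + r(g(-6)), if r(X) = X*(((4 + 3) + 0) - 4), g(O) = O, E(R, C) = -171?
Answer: -189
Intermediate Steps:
r(X) = 3*X (r(X) = X*((7 + 0) - 4) = X*(7 - 4) = X*3 = 3*X)
E(-135, -23) + r(g(-6)) = -171 + 3*(-6) = -171 - 18 = -189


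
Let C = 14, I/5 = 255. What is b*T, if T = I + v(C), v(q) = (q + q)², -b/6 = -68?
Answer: 840072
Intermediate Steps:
I = 1275 (I = 5*255 = 1275)
b = 408 (b = -6*(-68) = 408)
v(q) = 4*q² (v(q) = (2*q)² = 4*q²)
T = 2059 (T = 1275 + 4*14² = 1275 + 4*196 = 1275 + 784 = 2059)
b*T = 408*2059 = 840072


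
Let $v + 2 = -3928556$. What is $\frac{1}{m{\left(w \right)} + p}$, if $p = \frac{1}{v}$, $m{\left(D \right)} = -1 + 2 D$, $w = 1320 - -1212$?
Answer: $\frac{3928558}{19890289153} \approx 0.00019751$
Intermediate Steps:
$v = -3928558$ ($v = -2 - 3928556 = -3928558$)
$w = 2532$ ($w = 1320 + 1212 = 2532$)
$p = - \frac{1}{3928558}$ ($p = \frac{1}{-3928558} = - \frac{1}{3928558} \approx -2.5455 \cdot 10^{-7}$)
$\frac{1}{m{\left(w \right)} + p} = \frac{1}{\left(-1 + 2 \cdot 2532\right) - \frac{1}{3928558}} = \frac{1}{\left(-1 + 5064\right) - \frac{1}{3928558}} = \frac{1}{5063 - \frac{1}{3928558}} = \frac{1}{\frac{19890289153}{3928558}} = \frac{3928558}{19890289153}$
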